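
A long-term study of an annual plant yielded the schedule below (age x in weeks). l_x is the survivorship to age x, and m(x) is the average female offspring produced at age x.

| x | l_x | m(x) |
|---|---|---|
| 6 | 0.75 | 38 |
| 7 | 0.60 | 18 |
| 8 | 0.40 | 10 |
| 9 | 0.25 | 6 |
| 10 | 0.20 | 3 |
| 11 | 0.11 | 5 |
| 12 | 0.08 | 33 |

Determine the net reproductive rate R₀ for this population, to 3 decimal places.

R₀ = Σ l_x m(x):
  age 6: 0.75 × 38 = 28.5000
  age 7: 0.60 × 18 = 10.8000
  age 8: 0.40 × 10 = 4.0000
  age 9: 0.25 × 6 = 1.5000
  age 10: 0.20 × 3 = 0.6000
  age 11: 0.11 × 5 = 0.5500
  age 12: 0.08 × 33 = 2.6400
R₀ = 28.5000 + 10.8000 + 4.0000 + 1.5000 + 0.6000 + 0.5500 + 2.6400 = 48.5900

48.590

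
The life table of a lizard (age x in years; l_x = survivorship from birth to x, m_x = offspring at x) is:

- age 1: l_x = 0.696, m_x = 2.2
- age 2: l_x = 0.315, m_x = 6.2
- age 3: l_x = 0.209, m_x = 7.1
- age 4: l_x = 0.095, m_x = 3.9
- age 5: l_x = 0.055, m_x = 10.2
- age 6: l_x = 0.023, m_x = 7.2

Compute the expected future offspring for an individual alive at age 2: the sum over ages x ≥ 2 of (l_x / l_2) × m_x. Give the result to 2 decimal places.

14.39

l_2 = 0.315. Conditional survival from age 2 to x is l_x / l_2.
  x=2: (0.315/0.315) × 6.2 = 6.2000
  x=3: (0.209/0.315) × 7.1 = 4.7108
  x=4: (0.095/0.315) × 3.9 = 1.1762
  x=5: (0.055/0.315) × 10.2 = 1.7810
  x=6: (0.023/0.315) × 7.2 = 0.5257
Sum = 6.2000 + 4.7108 + 1.1762 + 1.7810 + 0.5257 = 14.3937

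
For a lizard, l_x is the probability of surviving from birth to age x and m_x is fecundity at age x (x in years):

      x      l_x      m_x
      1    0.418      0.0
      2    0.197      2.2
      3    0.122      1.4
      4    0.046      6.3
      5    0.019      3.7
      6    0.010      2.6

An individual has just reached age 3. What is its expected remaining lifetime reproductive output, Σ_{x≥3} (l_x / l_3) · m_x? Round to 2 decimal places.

l_3 = 0.122. Conditional survival from age 3 to x is l_x / l_3.
  x=3: (0.122/0.122) × 1.4 = 1.4000
  x=4: (0.046/0.122) × 6.3 = 2.3754
  x=5: (0.019/0.122) × 3.7 = 0.5762
  x=6: (0.010/0.122) × 2.6 = 0.2131
Sum = 1.4000 + 2.3754 + 0.5762 + 0.2131 = 4.5648

4.56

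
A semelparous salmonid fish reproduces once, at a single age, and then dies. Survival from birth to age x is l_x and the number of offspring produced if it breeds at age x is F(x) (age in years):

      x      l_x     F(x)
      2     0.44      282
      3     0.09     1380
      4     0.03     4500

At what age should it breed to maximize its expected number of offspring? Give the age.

4

Expected offspring if breeding at age x = l_x × F(x):
  age 2: 0.44 × 282 = 124.080
  age 3: 0.09 × 1380 = 124.200
  age 4: 0.03 × 4500 = 135.000
Maximum at age 4 (135.000).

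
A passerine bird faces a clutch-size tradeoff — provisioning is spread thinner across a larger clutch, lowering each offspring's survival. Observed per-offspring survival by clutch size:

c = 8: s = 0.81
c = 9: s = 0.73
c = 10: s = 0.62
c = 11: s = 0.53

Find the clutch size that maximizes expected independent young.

Expected independent young = c × s(c):
  c=8: 8 × 0.81 = 6.480
  c=9: 9 × 0.73 = 6.570
  c=10: 10 × 0.62 = 6.200
  c=11: 11 × 0.53 = 5.830
Maximum at c = 9 (6.570 independent young).

9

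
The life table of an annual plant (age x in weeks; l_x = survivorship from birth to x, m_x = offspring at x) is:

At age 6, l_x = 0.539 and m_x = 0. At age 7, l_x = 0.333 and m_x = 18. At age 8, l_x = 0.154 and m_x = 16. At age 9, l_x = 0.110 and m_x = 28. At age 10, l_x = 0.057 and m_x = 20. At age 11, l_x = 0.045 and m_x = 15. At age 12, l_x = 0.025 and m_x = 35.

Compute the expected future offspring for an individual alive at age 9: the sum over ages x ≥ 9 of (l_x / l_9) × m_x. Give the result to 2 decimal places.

52.45

l_9 = 0.110. Conditional survival from age 9 to x is l_x / l_9.
  x=9: (0.110/0.110) × 28 = 28.0000
  x=10: (0.057/0.110) × 20 = 10.3636
  x=11: (0.045/0.110) × 15 = 6.1364
  x=12: (0.025/0.110) × 35 = 7.9545
Sum = 28.0000 + 10.3636 + 6.1364 + 7.9545 = 52.4545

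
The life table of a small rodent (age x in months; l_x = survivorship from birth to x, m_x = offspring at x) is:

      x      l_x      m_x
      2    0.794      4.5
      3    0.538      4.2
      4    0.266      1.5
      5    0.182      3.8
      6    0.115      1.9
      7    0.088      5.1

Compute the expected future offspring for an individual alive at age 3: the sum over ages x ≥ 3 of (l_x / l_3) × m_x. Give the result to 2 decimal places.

7.47

l_3 = 0.538. Conditional survival from age 3 to x is l_x / l_3.
  x=3: (0.538/0.538) × 4.2 = 4.2000
  x=4: (0.266/0.538) × 1.5 = 0.7416
  x=5: (0.182/0.538) × 3.8 = 1.2855
  x=6: (0.115/0.538) × 1.9 = 0.4061
  x=7: (0.088/0.538) × 5.1 = 0.8342
Sum = 4.2000 + 0.7416 + 1.2855 + 0.4061 + 0.8342 = 7.4675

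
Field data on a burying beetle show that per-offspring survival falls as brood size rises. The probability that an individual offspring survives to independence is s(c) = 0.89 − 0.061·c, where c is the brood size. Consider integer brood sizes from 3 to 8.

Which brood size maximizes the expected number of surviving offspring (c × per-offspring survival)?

Expected surviving offspring = c × s(c):
  c=3: 3 × 0.707 = 2.121
  c=4: 4 × 0.646 = 2.584
  c=5: 5 × 0.585 = 2.925
  c=6: 6 × 0.524 = 3.144
  c=7: 7 × 0.463 = 3.241
  c=8: 8 × 0.402 = 3.216
Maximum at c = 7 (3.241 surviving offspring).

7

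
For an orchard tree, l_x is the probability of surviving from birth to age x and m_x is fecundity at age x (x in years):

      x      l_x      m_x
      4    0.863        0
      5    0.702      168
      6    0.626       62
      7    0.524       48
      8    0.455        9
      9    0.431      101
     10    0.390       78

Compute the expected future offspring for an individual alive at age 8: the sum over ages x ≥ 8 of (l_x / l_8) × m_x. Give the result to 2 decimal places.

171.53

l_8 = 0.455. Conditional survival from age 8 to x is l_x / l_8.
  x=8: (0.455/0.455) × 9 = 9.0000
  x=9: (0.431/0.455) × 101 = 95.6725
  x=10: (0.390/0.455) × 78 = 66.8571
Sum = 9.0000 + 95.6725 + 66.8571 = 171.5297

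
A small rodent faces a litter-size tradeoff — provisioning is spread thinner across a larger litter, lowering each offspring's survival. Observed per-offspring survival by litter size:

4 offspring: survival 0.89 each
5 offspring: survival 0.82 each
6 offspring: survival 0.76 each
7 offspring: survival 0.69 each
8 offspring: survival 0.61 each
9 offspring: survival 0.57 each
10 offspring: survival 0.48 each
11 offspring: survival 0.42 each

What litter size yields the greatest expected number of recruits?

9

Expected recruits = c × s(c):
  c=4: 4 × 0.89 = 3.560
  c=5: 5 × 0.82 = 4.100
  c=6: 6 × 0.76 = 4.560
  c=7: 7 × 0.69 = 4.830
  c=8: 8 × 0.61 = 4.880
  c=9: 9 × 0.57 = 5.130
  c=10: 10 × 0.48 = 4.800
  c=11: 11 × 0.42 = 4.620
Maximum at c = 9 (5.130 recruits).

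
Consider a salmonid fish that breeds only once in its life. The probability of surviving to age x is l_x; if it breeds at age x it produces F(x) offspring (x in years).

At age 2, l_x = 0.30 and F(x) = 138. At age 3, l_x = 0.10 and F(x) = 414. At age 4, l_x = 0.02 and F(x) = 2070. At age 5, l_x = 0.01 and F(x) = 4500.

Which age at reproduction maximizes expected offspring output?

Expected offspring if breeding at age x = l_x × F(x):
  age 2: 0.30 × 138 = 41.400
  age 3: 0.10 × 414 = 41.400
  age 4: 0.02 × 2070 = 41.400
  age 5: 0.01 × 4500 = 45.000
Maximum at age 5 (45.000).

5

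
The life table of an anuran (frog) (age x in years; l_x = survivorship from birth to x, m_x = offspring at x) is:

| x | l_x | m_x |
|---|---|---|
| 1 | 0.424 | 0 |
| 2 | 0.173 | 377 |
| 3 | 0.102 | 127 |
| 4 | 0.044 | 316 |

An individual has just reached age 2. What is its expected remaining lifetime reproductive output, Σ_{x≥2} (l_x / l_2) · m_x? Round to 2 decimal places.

l_2 = 0.173. Conditional survival from age 2 to x is l_x / l_2.
  x=2: (0.173/0.173) × 377 = 377.0000
  x=3: (0.102/0.173) × 127 = 74.8786
  x=4: (0.044/0.173) × 316 = 80.3699
Sum = 377.0000 + 74.8786 + 80.3699 = 532.2486

532.25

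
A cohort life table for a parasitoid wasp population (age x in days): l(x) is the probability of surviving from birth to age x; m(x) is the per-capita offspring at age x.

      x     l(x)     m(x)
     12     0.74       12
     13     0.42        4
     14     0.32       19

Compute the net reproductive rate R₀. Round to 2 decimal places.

R₀ = Σ l(x) m(x):
  age 12: 0.74 × 12 = 8.8800
  age 13: 0.42 × 4 = 1.6800
  age 14: 0.32 × 19 = 6.0800
R₀ = 8.8800 + 1.6800 + 6.0800 = 16.6400

16.64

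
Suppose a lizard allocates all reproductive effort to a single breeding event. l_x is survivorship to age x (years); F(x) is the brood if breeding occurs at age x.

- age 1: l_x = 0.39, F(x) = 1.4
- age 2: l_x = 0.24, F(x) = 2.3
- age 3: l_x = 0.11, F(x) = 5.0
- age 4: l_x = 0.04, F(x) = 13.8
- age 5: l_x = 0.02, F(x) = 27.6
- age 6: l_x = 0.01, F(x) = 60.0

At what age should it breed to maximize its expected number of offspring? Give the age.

6

Expected offspring if breeding at age x = l_x × F(x):
  age 1: 0.39 × 1.4 = 0.546
  age 2: 0.24 × 2.3 = 0.552
  age 3: 0.11 × 5.0 = 0.550
  age 4: 0.04 × 13.8 = 0.552
  age 5: 0.02 × 27.6 = 0.552
  age 6: 0.01 × 60.0 = 0.600
Maximum at age 6 (0.600).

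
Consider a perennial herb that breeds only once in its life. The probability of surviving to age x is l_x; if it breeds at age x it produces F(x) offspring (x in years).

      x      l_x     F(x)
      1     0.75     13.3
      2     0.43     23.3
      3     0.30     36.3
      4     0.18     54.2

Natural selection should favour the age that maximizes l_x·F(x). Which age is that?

3

Expected offspring if breeding at age x = l_x × F(x):
  age 1: 0.75 × 13.3 = 9.975
  age 2: 0.43 × 23.3 = 10.019
  age 3: 0.30 × 36.3 = 10.890
  age 4: 0.18 × 54.2 = 9.756
Maximum at age 3 (10.890).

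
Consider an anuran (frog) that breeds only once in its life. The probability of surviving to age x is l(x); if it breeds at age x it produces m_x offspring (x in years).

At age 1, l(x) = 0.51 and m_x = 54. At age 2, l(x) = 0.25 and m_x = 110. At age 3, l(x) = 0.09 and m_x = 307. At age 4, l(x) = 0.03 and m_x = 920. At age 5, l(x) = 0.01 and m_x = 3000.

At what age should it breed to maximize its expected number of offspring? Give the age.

5

Expected offspring if breeding at age x = l(x) × m_x:
  age 1: 0.51 × 54 = 27.540
  age 2: 0.25 × 110 = 27.500
  age 3: 0.09 × 307 = 27.630
  age 4: 0.03 × 920 = 27.600
  age 5: 0.01 × 3000 = 30.000
Maximum at age 5 (30.000).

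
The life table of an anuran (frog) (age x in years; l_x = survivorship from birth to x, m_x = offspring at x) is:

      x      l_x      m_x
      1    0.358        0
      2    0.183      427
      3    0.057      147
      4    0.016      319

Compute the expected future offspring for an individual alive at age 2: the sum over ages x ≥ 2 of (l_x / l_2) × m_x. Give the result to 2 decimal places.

l_2 = 0.183. Conditional survival from age 2 to x is l_x / l_2.
  x=2: (0.183/0.183) × 427 = 427.0000
  x=3: (0.057/0.183) × 147 = 45.7869
  x=4: (0.016/0.183) × 319 = 27.8907
Sum = 427.0000 + 45.7869 + 27.8907 = 500.6776

500.68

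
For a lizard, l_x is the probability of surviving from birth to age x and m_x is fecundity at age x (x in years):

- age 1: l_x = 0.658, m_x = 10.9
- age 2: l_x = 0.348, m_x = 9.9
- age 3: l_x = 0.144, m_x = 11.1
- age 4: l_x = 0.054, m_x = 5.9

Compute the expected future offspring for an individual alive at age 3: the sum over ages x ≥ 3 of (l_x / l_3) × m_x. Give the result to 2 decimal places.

l_3 = 0.144. Conditional survival from age 3 to x is l_x / l_3.
  x=3: (0.144/0.144) × 11.1 = 11.1000
  x=4: (0.054/0.144) × 5.9 = 2.2125
Sum = 11.1000 + 2.2125 = 13.3125

13.31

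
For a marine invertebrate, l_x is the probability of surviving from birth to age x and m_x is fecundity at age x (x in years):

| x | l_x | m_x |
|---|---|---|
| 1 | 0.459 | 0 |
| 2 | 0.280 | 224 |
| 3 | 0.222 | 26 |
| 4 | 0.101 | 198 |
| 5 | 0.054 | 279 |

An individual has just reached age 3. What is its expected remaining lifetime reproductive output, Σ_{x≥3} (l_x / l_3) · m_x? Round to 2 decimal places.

l_3 = 0.222. Conditional survival from age 3 to x is l_x / l_3.
  x=3: (0.222/0.222) × 26 = 26.0000
  x=4: (0.101/0.222) × 198 = 90.0811
  x=5: (0.054/0.222) × 279 = 67.8649
Sum = 26.0000 + 90.0811 + 67.8649 = 183.9459

183.95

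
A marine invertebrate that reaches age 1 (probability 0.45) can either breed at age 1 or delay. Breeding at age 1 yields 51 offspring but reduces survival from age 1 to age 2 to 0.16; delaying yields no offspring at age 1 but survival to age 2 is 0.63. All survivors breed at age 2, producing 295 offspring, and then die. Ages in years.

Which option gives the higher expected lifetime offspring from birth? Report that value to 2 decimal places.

83.63

breed at age 1: R₀ = 0.45 × (51 + 0.16 × 295) = 0.45 × 98.2000 = 44.1900
delay to age 2: R₀ = 0.45 × (0.63 × 295) = 0.45 × 185.8500 = 83.6325
Higher: delay to age 2 (83.6325).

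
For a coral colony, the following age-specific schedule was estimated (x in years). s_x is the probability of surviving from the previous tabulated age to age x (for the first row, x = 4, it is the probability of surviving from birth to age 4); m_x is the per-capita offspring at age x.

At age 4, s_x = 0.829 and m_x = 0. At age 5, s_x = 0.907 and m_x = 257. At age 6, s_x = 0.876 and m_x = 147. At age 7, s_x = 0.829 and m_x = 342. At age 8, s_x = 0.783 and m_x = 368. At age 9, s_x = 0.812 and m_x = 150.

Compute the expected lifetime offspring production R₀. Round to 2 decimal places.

Survivorship from birth: l_x = s_4·s_5·…·s_x.
  l_4 = 0.82900
  l_5 = 0.75190
  l_6 = 0.65867
  l_7 = 0.54603
  l_8 = 0.42755
  l_9 = 0.34717
R₀ = Σ l_x m_x:
  age 4: 0.82900 × 0 = 0.0000
  age 5: 0.75190 × 257 = 193.2383
  age 6: 0.65867 × 147 = 96.8245
  age 7: 0.54603 × 342 = 186.7423
  age 8: 0.42755 × 368 = 157.3384
  age 9: 0.34717 × 150 = 52.0755
R₀ = 0.0000 + 193.2383 + 96.8245 + 186.7423 + 157.3384 + 52.0755 = 686.2190

686.22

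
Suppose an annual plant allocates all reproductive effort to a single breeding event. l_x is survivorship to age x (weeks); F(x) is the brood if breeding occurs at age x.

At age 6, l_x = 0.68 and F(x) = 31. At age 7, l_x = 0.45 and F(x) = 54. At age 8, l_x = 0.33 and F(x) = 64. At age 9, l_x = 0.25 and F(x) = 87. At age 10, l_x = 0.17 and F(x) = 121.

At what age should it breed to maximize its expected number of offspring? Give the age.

Expected offspring if breeding at age x = l_x × F(x):
  age 6: 0.68 × 31 = 21.080
  age 7: 0.45 × 54 = 24.300
  age 8: 0.33 × 64 = 21.120
  age 9: 0.25 × 87 = 21.750
  age 10: 0.17 × 121 = 20.570
Maximum at age 7 (24.300).

7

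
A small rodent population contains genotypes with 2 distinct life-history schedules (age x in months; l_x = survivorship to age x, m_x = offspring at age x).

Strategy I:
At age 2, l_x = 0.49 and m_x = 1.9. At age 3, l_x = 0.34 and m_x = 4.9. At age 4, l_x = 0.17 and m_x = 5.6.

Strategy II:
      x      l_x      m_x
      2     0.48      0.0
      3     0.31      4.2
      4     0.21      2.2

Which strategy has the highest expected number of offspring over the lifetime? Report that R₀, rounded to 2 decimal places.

Strategy I: R₀ = 0.49×1.9 + 0.34×4.9 + 0.17×5.6 = 3.5490
Strategy II: R₀ = 0.48×0.0 + 0.31×4.2 + 0.21×2.2 = 1.7640
Highest R₀: strategy I with 3.5490.

3.55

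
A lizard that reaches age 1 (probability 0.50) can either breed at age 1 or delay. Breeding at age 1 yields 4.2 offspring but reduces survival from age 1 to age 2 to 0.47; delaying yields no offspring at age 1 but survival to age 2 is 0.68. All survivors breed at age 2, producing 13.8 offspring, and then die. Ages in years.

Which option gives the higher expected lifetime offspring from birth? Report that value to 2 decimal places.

5.34

breed at age 1: R₀ = 0.50 × (4.2 + 0.47 × 13.8) = 0.50 × 10.6860 = 5.3430
delay to age 2: R₀ = 0.50 × (0.68 × 13.8) = 0.50 × 9.3840 = 4.6920
Higher: breed at age 1 (5.3430).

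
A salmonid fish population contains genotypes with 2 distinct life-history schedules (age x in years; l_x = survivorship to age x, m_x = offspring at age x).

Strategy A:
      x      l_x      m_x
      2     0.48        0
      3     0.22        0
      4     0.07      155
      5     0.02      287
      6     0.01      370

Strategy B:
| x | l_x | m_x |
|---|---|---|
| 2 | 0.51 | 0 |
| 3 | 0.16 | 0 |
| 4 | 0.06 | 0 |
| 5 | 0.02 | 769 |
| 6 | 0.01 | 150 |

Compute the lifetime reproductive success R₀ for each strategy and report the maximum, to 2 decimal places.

Strategy A: R₀ = 0.48×0 + 0.22×0 + 0.07×155 + 0.02×287 + 0.01×370 = 20.2900
Strategy B: R₀ = 0.51×0 + 0.16×0 + 0.06×0 + 0.02×769 + 0.01×150 = 16.8800
Highest R₀: strategy A with 20.2900.

20.29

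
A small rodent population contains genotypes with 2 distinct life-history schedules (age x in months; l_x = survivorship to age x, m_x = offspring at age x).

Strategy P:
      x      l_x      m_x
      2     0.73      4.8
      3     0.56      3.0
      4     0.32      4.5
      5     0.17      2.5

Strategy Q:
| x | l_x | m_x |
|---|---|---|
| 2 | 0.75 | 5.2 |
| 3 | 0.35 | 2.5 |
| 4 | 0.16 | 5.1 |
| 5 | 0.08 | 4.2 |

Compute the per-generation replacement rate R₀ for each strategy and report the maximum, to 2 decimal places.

Strategy P: R₀ = 0.73×4.8 + 0.56×3.0 + 0.32×4.5 + 0.17×2.5 = 7.0490
Strategy Q: R₀ = 0.75×5.2 + 0.35×2.5 + 0.16×5.1 + 0.08×4.2 = 5.9270
Highest R₀: strategy P with 7.0490.

7.05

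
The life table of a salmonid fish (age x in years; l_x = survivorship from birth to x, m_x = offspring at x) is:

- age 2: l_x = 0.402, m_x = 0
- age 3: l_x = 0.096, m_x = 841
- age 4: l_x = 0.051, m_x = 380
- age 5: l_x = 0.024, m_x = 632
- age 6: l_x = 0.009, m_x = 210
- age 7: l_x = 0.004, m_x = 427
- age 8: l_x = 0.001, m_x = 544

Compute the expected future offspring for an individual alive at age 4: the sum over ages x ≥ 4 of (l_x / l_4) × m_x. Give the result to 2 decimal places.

758.63

l_4 = 0.051. Conditional survival from age 4 to x is l_x / l_4.
  x=4: (0.051/0.051) × 380 = 380.0000
  x=5: (0.024/0.051) × 632 = 297.4118
  x=6: (0.009/0.051) × 210 = 37.0588
  x=7: (0.004/0.051) × 427 = 33.4902
  x=8: (0.001/0.051) × 544 = 10.6667
Sum = 380.0000 + 297.4118 + 37.0588 + 33.4902 + 10.6667 = 758.6275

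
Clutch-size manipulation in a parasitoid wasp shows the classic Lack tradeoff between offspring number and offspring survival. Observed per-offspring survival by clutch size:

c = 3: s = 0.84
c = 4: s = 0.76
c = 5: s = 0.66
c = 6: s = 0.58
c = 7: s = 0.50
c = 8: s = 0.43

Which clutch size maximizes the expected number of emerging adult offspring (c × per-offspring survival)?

7

Expected emerging adult offspring = c × s(c):
  c=3: 3 × 0.84 = 2.520
  c=4: 4 × 0.76 = 3.040
  c=5: 5 × 0.66 = 3.300
  c=6: 6 × 0.58 = 3.480
  c=7: 7 × 0.50 = 3.500
  c=8: 8 × 0.43 = 3.440
Maximum at c = 7 (3.500 emerging adult offspring).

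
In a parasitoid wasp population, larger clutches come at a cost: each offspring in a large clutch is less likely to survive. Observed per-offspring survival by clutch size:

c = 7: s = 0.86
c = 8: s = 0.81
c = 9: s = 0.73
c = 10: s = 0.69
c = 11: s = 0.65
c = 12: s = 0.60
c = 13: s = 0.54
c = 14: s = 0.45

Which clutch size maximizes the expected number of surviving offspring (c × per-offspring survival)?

12

Expected surviving offspring = c × s(c):
  c=7: 7 × 0.86 = 6.020
  c=8: 8 × 0.81 = 6.480
  c=9: 9 × 0.73 = 6.570
  c=10: 10 × 0.69 = 6.900
  c=11: 11 × 0.65 = 7.150
  c=12: 12 × 0.60 = 7.200
  c=13: 13 × 0.54 = 7.020
  c=14: 14 × 0.45 = 6.300
Maximum at c = 12 (7.200 surviving offspring).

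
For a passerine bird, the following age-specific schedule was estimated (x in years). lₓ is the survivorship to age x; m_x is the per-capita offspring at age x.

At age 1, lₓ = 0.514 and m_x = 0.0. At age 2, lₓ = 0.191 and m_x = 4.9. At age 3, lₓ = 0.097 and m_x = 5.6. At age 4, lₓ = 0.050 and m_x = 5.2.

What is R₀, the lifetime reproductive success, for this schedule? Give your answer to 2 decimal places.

1.74

R₀ = Σ lₓ m_x:
  age 1: 0.514 × 0.0 = 0.0000
  age 2: 0.191 × 4.9 = 0.9359
  age 3: 0.097 × 5.6 = 0.5432
  age 4: 0.050 × 5.2 = 0.2600
R₀ = 0.0000 + 0.9359 + 0.5432 + 0.2600 = 1.7391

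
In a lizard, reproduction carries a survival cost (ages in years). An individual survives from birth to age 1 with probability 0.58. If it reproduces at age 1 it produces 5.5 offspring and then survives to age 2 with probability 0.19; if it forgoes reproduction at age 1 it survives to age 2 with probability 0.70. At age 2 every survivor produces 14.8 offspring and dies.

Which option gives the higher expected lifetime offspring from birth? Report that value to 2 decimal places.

6.01

breed at age 1: R₀ = 0.58 × (5.5 + 0.19 × 14.8) = 0.58 × 8.3120 = 4.8210
delay to age 2: R₀ = 0.58 × (0.70 × 14.8) = 0.58 × 10.3600 = 6.0088
Higher: delay to age 2 (6.0088).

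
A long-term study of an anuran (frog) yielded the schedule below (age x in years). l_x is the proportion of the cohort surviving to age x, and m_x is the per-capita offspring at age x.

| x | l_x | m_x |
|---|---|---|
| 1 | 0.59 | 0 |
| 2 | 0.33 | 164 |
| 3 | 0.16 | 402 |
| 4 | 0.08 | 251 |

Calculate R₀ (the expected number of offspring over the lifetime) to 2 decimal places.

R₀ = Σ l_x m_x:
  age 1: 0.59 × 0 = 0.0000
  age 2: 0.33 × 164 = 54.1200
  age 3: 0.16 × 402 = 64.3200
  age 4: 0.08 × 251 = 20.0800
R₀ = 0.0000 + 54.1200 + 64.3200 + 20.0800 = 138.5200

138.52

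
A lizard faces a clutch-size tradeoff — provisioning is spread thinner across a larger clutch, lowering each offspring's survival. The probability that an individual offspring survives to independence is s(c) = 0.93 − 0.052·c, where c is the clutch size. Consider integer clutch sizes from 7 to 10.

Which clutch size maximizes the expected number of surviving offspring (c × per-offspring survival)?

9

Expected surviving offspring = c × s(c):
  c=7: 7 × 0.566 = 3.962
  c=8: 8 × 0.514 = 4.112
  c=9: 9 × 0.462 = 4.158
  c=10: 10 × 0.410 = 4.100
Maximum at c = 9 (4.158 surviving offspring).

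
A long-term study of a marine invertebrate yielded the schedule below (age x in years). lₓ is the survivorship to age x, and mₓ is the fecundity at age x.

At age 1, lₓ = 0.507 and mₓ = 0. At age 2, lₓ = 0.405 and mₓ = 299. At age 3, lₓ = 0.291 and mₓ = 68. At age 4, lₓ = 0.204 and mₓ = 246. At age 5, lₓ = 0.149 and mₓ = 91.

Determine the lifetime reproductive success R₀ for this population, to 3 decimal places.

204.626

R₀ = Σ lₓ mₓ:
  age 1: 0.507 × 0 = 0.0000
  age 2: 0.405 × 299 = 121.0950
  age 3: 0.291 × 68 = 19.7880
  age 4: 0.204 × 246 = 50.1840
  age 5: 0.149 × 91 = 13.5590
R₀ = 0.0000 + 121.0950 + 19.7880 + 50.1840 + 13.5590 = 204.6260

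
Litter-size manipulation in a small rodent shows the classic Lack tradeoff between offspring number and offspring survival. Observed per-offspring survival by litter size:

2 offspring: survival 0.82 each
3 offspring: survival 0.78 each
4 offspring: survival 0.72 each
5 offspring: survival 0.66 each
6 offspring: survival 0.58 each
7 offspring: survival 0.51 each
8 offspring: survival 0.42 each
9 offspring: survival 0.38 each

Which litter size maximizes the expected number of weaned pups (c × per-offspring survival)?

Expected weaned pups = c × s(c):
  c=2: 2 × 0.82 = 1.640
  c=3: 3 × 0.78 = 2.340
  c=4: 4 × 0.72 = 2.880
  c=5: 5 × 0.66 = 3.300
  c=6: 6 × 0.58 = 3.480
  c=7: 7 × 0.51 = 3.570
  c=8: 8 × 0.42 = 3.360
  c=9: 9 × 0.38 = 3.420
Maximum at c = 7 (3.570 weaned pups).

7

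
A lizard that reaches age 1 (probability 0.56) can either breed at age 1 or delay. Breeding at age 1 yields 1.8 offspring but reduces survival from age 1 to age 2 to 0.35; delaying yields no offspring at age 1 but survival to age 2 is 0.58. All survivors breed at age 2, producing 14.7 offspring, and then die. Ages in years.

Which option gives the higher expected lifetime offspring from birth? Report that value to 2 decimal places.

breed at age 1: R₀ = 0.56 × (1.8 + 0.35 × 14.7) = 0.56 × 6.9450 = 3.8892
delay to age 2: R₀ = 0.56 × (0.58 × 14.7) = 0.56 × 8.5260 = 4.7746
Higher: delay to age 2 (4.7746).

4.77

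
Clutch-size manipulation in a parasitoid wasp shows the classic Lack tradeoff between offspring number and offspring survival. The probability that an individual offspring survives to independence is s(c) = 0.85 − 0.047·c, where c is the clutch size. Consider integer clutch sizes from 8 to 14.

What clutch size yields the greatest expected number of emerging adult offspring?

9

Expected emerging adult offspring = c × s(c):
  c=8: 8 × 0.474 = 3.792
  c=9: 9 × 0.427 = 3.843
  c=10: 10 × 0.380 = 3.800
  c=11: 11 × 0.333 = 3.663
  c=12: 12 × 0.286 = 3.432
  c=13: 13 × 0.239 = 3.107
  c=14: 14 × 0.192 = 2.688
Maximum at c = 9 (3.843 emerging adult offspring).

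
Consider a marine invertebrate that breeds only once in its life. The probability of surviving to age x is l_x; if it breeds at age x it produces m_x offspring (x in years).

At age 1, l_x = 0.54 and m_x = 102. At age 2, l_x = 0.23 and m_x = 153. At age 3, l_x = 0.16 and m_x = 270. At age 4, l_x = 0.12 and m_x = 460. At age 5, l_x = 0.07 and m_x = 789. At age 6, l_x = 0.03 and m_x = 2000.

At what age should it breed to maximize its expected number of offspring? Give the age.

Expected offspring if breeding at age x = l_x × m_x:
  age 1: 0.54 × 102 = 55.080
  age 2: 0.23 × 153 = 35.190
  age 3: 0.16 × 270 = 43.200
  age 4: 0.12 × 460 = 55.200
  age 5: 0.07 × 789 = 55.230
  age 6: 0.03 × 2000 = 60.000
Maximum at age 6 (60.000).

6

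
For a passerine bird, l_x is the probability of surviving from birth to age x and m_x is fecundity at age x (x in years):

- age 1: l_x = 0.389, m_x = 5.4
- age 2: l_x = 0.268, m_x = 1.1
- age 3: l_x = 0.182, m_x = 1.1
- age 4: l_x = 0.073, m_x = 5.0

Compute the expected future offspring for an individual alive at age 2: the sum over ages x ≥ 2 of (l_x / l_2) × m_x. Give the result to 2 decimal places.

3.21

l_2 = 0.268. Conditional survival from age 2 to x is l_x / l_2.
  x=2: (0.268/0.268) × 1.1 = 1.1000
  x=3: (0.182/0.268) × 1.1 = 0.7470
  x=4: (0.073/0.268) × 5.0 = 1.3619
Sum = 1.1000 + 0.7470 + 1.3619 = 3.2090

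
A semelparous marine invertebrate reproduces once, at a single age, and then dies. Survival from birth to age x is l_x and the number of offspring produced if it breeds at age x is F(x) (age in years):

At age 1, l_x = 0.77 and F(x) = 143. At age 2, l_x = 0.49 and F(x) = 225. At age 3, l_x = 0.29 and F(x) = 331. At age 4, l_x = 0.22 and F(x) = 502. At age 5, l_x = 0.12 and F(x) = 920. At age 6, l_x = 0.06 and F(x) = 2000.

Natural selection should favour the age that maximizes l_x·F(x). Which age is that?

6

Expected offspring if breeding at age x = l_x × F(x):
  age 1: 0.77 × 143 = 110.110
  age 2: 0.49 × 225 = 110.250
  age 3: 0.29 × 331 = 95.990
  age 4: 0.22 × 502 = 110.440
  age 5: 0.12 × 920 = 110.400
  age 6: 0.06 × 2000 = 120.000
Maximum at age 6 (120.000).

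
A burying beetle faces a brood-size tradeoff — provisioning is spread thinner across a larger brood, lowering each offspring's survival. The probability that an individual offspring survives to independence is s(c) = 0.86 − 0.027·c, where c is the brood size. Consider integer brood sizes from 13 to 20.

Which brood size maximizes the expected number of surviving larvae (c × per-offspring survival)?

Expected surviving larvae = c × s(c):
  c=13: 13 × 0.509 = 6.617
  c=14: 14 × 0.482 = 6.748
  c=15: 15 × 0.455 = 6.825
  c=16: 16 × 0.428 = 6.848
  c=17: 17 × 0.401 = 6.817
  c=18: 18 × 0.374 = 6.732
  c=19: 19 × 0.347 = 6.593
  c=20: 20 × 0.320 = 6.400
Maximum at c = 16 (6.848 surviving larvae).

16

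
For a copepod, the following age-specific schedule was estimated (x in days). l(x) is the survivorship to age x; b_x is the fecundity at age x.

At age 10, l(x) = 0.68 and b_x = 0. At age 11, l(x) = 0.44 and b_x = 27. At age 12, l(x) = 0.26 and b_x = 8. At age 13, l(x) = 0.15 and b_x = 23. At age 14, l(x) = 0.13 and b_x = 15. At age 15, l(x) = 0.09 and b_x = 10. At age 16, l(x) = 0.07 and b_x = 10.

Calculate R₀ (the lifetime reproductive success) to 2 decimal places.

R₀ = Σ l(x) b_x:
  age 10: 0.68 × 0 = 0.0000
  age 11: 0.44 × 27 = 11.8800
  age 12: 0.26 × 8 = 2.0800
  age 13: 0.15 × 23 = 3.4500
  age 14: 0.13 × 15 = 1.9500
  age 15: 0.09 × 10 = 0.9000
  age 16: 0.07 × 10 = 0.7000
R₀ = 0.0000 + 11.8800 + 2.0800 + 3.4500 + 1.9500 + 0.9000 + 0.7000 = 20.9600

20.96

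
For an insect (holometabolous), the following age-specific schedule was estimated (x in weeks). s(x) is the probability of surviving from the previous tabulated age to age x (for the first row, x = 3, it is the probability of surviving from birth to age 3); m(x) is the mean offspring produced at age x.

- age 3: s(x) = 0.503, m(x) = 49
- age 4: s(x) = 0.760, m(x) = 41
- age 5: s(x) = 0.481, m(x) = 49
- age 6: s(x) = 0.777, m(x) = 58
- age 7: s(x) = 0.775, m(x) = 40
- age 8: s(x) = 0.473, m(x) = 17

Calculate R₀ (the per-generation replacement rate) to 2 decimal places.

Survivorship from birth: l_x = s_3·s_4·…·s_x.
  l_3 = 0.50300
  l_4 = 0.38228
  l_5 = 0.18388
  l_6 = 0.14287
  l_7 = 0.11073
  l_8 = 0.05237
R₀ = Σ l_x m(x):
  age 3: 0.50300 × 49 = 24.6470
  age 4: 0.38228 × 41 = 15.6735
  age 5: 0.18388 × 49 = 9.0101
  age 6: 0.14287 × 58 = 8.2865
  age 7: 0.11073 × 40 = 4.4292
  age 8: 0.05237 × 17 = 0.8903
R₀ = 24.6470 + 15.6735 + 9.0101 + 8.2865 + 4.4292 + 0.8903 = 62.9365

62.94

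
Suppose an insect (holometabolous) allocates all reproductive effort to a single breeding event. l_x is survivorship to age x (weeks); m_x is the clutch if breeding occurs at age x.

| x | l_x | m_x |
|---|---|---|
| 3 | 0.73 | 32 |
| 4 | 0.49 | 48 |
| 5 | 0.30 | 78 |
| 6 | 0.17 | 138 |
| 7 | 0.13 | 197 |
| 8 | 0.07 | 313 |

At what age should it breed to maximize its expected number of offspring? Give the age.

Expected offspring if breeding at age x = l_x × m_x:
  age 3: 0.73 × 32 = 23.360
  age 4: 0.49 × 48 = 23.520
  age 5: 0.30 × 78 = 23.400
  age 6: 0.17 × 138 = 23.460
  age 7: 0.13 × 197 = 25.610
  age 8: 0.07 × 313 = 21.910
Maximum at age 7 (25.610).

7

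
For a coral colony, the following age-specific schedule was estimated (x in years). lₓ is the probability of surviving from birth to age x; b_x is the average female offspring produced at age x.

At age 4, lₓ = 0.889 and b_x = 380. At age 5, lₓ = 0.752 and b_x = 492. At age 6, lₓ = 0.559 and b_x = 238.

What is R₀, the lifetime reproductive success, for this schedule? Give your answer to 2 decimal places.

840.85

R₀ = Σ lₓ b_x:
  age 4: 0.889 × 380 = 337.8200
  age 5: 0.752 × 492 = 369.9840
  age 6: 0.559 × 238 = 133.0420
R₀ = 337.8200 + 369.9840 + 133.0420 = 840.8460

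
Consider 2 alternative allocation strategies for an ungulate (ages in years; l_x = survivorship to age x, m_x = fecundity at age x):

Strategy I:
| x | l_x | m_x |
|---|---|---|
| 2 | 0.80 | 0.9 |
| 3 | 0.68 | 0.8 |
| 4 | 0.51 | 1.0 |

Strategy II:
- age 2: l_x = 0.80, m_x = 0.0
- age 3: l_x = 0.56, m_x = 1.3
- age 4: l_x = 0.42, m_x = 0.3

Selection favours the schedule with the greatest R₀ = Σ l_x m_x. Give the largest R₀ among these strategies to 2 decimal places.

1.77

Strategy I: R₀ = 0.80×0.9 + 0.68×0.8 + 0.51×1.0 = 1.7740
Strategy II: R₀ = 0.80×0.0 + 0.56×1.3 + 0.42×0.3 = 0.8540
Highest R₀: strategy I with 1.7740.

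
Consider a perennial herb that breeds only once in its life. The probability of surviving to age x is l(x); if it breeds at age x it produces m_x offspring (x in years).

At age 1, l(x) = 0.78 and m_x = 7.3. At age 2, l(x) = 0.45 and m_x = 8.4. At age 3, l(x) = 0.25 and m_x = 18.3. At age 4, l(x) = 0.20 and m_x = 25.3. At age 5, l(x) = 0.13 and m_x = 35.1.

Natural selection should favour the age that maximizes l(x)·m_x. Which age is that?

Expected offspring if breeding at age x = l(x) × m_x:
  age 1: 0.78 × 7.3 = 5.694
  age 2: 0.45 × 8.4 = 3.780
  age 3: 0.25 × 18.3 = 4.575
  age 4: 0.20 × 25.3 = 5.060
  age 5: 0.13 × 35.1 = 4.563
Maximum at age 1 (5.694).

1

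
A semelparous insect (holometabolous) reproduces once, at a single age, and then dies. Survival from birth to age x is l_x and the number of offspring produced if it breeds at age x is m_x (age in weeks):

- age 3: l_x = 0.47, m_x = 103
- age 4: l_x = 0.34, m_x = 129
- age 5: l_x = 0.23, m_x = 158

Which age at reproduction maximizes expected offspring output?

Expected offspring if breeding at age x = l_x × m_x:
  age 3: 0.47 × 103 = 48.410
  age 4: 0.34 × 129 = 43.860
  age 5: 0.23 × 158 = 36.340
Maximum at age 3 (48.410).

3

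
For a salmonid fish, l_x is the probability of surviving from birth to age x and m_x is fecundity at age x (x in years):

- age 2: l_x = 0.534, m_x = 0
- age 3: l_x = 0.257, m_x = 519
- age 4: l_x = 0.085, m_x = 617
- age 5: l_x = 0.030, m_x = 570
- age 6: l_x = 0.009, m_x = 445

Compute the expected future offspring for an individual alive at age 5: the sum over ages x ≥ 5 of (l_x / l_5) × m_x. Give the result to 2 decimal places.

l_5 = 0.030. Conditional survival from age 5 to x is l_x / l_5.
  x=5: (0.030/0.030) × 570 = 570.0000
  x=6: (0.009/0.030) × 445 = 133.5000
Sum = 570.0000 + 133.5000 = 703.5000

703.50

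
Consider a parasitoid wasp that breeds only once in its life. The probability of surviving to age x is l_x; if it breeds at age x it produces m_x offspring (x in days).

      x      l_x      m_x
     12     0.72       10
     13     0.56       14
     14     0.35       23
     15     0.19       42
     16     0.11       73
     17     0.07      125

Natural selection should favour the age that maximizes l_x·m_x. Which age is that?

17

Expected offspring if breeding at age x = l_x × m_x:
  age 12: 0.72 × 10 = 7.200
  age 13: 0.56 × 14 = 7.840
  age 14: 0.35 × 23 = 8.050
  age 15: 0.19 × 42 = 7.980
  age 16: 0.11 × 73 = 8.030
  age 17: 0.07 × 125 = 8.750
Maximum at age 17 (8.750).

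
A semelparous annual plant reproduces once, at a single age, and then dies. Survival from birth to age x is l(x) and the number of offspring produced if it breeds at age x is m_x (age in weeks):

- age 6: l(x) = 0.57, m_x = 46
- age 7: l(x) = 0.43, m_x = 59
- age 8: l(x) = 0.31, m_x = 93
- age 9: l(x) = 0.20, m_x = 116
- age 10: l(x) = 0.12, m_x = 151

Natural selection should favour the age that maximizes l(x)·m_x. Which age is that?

8

Expected offspring if breeding at age x = l(x) × m_x:
  age 6: 0.57 × 46 = 26.220
  age 7: 0.43 × 59 = 25.370
  age 8: 0.31 × 93 = 28.830
  age 9: 0.20 × 116 = 23.200
  age 10: 0.12 × 151 = 18.120
Maximum at age 8 (28.830).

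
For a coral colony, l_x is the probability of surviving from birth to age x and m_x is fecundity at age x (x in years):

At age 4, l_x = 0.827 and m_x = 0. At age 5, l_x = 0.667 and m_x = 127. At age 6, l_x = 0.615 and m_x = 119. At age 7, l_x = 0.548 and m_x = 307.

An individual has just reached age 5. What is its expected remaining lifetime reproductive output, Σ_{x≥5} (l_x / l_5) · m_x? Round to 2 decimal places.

488.95

l_5 = 0.667. Conditional survival from age 5 to x is l_x / l_5.
  x=5: (0.667/0.667) × 127 = 127.0000
  x=6: (0.615/0.667) × 119 = 109.7226
  x=7: (0.548/0.667) × 307 = 252.2279
Sum = 127.0000 + 109.7226 + 252.2279 = 488.9505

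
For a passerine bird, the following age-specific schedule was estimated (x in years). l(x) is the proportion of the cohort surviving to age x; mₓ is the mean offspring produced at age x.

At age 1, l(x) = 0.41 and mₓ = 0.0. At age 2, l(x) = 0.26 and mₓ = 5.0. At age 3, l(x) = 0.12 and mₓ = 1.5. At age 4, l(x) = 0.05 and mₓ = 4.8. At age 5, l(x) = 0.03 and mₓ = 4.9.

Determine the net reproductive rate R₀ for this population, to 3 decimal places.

R₀ = Σ l(x) mₓ:
  age 1: 0.41 × 0.0 = 0.0000
  age 2: 0.26 × 5.0 = 1.3000
  age 3: 0.12 × 1.5 = 0.1800
  age 4: 0.05 × 4.8 = 0.2400
  age 5: 0.03 × 4.9 = 0.1470
R₀ = 0.0000 + 1.3000 + 0.1800 + 0.2400 + 0.1470 = 1.8670

1.867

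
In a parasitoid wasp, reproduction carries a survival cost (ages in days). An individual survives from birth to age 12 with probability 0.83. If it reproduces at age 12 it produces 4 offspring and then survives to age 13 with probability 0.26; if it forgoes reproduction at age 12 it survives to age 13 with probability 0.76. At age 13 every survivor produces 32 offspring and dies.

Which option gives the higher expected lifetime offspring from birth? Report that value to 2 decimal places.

20.19

breed at age 12: R₀ = 0.83 × (4 + 0.26 × 32) = 0.83 × 12.3200 = 10.2256
delay to age 13: R₀ = 0.83 × (0.76 × 32) = 0.83 × 24.3200 = 20.1856
Higher: delay to age 13 (20.1856).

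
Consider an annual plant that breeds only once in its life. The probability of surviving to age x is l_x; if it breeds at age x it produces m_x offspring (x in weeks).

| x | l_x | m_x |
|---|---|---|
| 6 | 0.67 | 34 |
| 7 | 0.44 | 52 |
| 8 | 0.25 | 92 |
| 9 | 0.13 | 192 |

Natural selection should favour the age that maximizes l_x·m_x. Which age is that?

Expected offspring if breeding at age x = l_x × m_x:
  age 6: 0.67 × 34 = 22.780
  age 7: 0.44 × 52 = 22.880
  age 8: 0.25 × 92 = 23.000
  age 9: 0.13 × 192 = 24.960
Maximum at age 9 (24.960).

9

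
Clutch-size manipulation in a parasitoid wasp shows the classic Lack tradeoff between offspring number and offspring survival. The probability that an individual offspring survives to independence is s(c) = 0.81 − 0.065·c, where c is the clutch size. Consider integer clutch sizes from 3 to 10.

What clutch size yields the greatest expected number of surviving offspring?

6

Expected surviving offspring = c × s(c):
  c=3: 3 × 0.615 = 1.845
  c=4: 4 × 0.550 = 2.200
  c=5: 5 × 0.485 = 2.425
  c=6: 6 × 0.420 = 2.520
  c=7: 7 × 0.355 = 2.485
  c=8: 8 × 0.290 = 2.320
  c=9: 9 × 0.225 = 2.025
  c=10: 10 × 0.160 = 1.600
Maximum at c = 6 (2.520 surviving offspring).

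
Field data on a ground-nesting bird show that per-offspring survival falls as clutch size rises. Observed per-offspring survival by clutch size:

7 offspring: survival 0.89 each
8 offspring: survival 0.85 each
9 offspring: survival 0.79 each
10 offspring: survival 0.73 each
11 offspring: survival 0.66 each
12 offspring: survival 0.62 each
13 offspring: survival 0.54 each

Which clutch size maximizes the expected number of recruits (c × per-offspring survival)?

12

Expected recruits = c × s(c):
  c=7: 7 × 0.89 = 6.230
  c=8: 8 × 0.85 = 6.800
  c=9: 9 × 0.79 = 7.110
  c=10: 10 × 0.73 = 7.300
  c=11: 11 × 0.66 = 7.260
  c=12: 12 × 0.62 = 7.440
  c=13: 13 × 0.54 = 7.020
Maximum at c = 12 (7.440 recruits).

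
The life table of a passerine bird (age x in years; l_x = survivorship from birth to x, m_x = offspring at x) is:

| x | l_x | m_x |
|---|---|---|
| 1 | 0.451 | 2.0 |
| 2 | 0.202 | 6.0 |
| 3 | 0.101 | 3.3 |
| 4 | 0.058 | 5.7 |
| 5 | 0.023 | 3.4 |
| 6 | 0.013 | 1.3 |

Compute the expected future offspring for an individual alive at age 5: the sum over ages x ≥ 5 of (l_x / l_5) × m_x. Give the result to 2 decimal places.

4.13

l_5 = 0.023. Conditional survival from age 5 to x is l_x / l_5.
  x=5: (0.023/0.023) × 3.4 = 3.4000
  x=6: (0.013/0.023) × 1.3 = 0.7348
Sum = 3.4000 + 0.7348 = 4.1348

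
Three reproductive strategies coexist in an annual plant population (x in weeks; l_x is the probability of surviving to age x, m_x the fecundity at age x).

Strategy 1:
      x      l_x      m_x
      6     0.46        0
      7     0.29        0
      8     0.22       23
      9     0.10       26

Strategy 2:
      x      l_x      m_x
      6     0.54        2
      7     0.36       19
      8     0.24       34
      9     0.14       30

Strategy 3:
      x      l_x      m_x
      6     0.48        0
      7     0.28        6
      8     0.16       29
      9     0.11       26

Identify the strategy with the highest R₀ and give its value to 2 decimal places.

20.28

Strategy 1: R₀ = 0.46×0 + 0.29×0 + 0.22×23 + 0.10×26 = 7.6600
Strategy 2: R₀ = 0.54×2 + 0.36×19 + 0.24×34 + 0.14×30 = 20.2800
Strategy 3: R₀ = 0.48×0 + 0.28×6 + 0.16×29 + 0.11×26 = 9.1800
Highest R₀: strategy 2 with 20.2800.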